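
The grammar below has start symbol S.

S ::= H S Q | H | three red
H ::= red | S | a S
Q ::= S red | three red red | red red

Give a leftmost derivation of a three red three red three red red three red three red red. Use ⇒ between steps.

S ⇒ H S Q ⇒ a S S Q ⇒ a H S Q S Q ⇒ a S S Q S Q ⇒ a three red S Q S Q ⇒ a three red three red Q S Q ⇒ a three red three red three red red S Q ⇒ a three red three red three red red three red Q ⇒ a three red three red three red red three red three red red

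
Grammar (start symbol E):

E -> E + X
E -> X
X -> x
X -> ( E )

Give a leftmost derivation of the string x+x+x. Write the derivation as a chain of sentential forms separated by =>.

E => E+X => E+X+X => X+X+X => x+X+X => x+x+X => x+x+x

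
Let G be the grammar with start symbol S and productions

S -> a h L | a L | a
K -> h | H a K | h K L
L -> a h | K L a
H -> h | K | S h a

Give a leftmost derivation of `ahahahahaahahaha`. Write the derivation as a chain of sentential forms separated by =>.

S=>aL=>aKLa=>ahKLLa=>ahHaKLLa=>ahShaaKLLa=>ahaLhaaKLLa=>ahaKLahaaKLLa=>ahahLahaaKLLa=>ahahahahaaKLLa=>ahahahahaahLLa=>ahahahahaahahLa=>ahahahahaahahaha

S => aL   [S -> a L]
aL => aKLa   [L -> K L a]
aKLa => ahKLLa   [K -> h K L]
ahKLLa => ahHaKLLa   [K -> H a K]
ahHaKLLa => ahShaaKLLa   [H -> S h a]
ahShaaKLLa => ahaLhaaKLLa   [S -> a L]
ahaLhaaKLLa => ahaKLahaaKLLa   [L -> K L a]
ahaKLahaaKLLa => ahahLahaaKLLa   [K -> h]
ahahLahaaKLLa => ahahahahaaKLLa   [L -> a h]
ahahahahaaKLLa => ahahahahaahLLa   [K -> h]
ahahahahaahLLa => ahahahahaahahLa   [L -> a h]
ahahahahaahahLa => ahahahahaahahaha   [L -> a h]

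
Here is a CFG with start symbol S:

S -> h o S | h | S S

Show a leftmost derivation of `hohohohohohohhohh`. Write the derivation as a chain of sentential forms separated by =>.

S => hoS => hohoS => hohohoS => hohohohoS => hohohohohoS => hohohohohoSS => hohohohohoSSS => hohohohohohoSSS => hohohohohohohSS => hohohohohohohhoSS => hohohohohohohhohS => hohohohohohohhohh

S => hoS   [S -> h o S]
hoS => hohoS   [S -> h o S]
hohoS => hohohoS   [S -> h o S]
hohohoS => hohohohoS   [S -> h o S]
hohohohoS => hohohohohoS   [S -> h o S]
hohohohohoS => hohohohohoSS   [S -> S S]
hohohohohoSS => hohohohohoSSS   [S -> S S]
hohohohohoSSS => hohohohohohoSSS   [S -> h o S]
hohohohohohoSSS => hohohohohohohSS   [S -> h]
hohohohohohohSS => hohohohohohohhoSS   [S -> h o S]
hohohohohohohhoSS => hohohohohohohhohS   [S -> h]
hohohohohohohhohS => hohohohohohohhohh   [S -> h]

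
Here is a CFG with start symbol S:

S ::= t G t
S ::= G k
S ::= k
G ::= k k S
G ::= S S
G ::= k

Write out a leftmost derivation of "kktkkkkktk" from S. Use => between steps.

S => Gk => kkSk => kktGtk => kktSStk => kktGkStk => kktkkSkStk => kktkkkkStk => kktkkkkktk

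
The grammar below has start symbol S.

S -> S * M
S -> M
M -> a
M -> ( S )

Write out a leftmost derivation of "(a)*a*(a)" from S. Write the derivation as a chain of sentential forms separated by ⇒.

S ⇒ S*M ⇒ S*M*M ⇒ M*M*M ⇒ (S)*M*M ⇒ (M)*M*M ⇒ (a)*M*M ⇒ (a)*a*M ⇒ (a)*a*(S) ⇒ (a)*a*(M) ⇒ (a)*a*(a)

S ⇒ S*M   [S -> S * M]
S*M ⇒ S*M*M   [S -> S * M]
S*M*M ⇒ M*M*M   [S -> M]
M*M*M ⇒ (S)*M*M   [M -> ( S )]
(S)*M*M ⇒ (M)*M*M   [S -> M]
(M)*M*M ⇒ (a)*M*M   [M -> a]
(a)*M*M ⇒ (a)*a*M   [M -> a]
(a)*a*M ⇒ (a)*a*(S)   [M -> ( S )]
(a)*a*(S) ⇒ (a)*a*(M)   [S -> M]
(a)*a*(M) ⇒ (a)*a*(a)   [M -> a]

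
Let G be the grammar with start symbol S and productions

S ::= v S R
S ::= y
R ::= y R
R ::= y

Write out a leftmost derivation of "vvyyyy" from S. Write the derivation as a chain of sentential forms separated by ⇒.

S ⇒ vSR   [S ::= v S R]
vSR ⇒ vvSRR   [S ::= v S R]
vvSRR ⇒ vvyRR   [S ::= y]
vvyRR ⇒ vvyyR   [R ::= y]
vvyyR ⇒ vvyyyR   [R ::= y R]
vvyyyR ⇒ vvyyyy   [R ::= y]

S ⇒ vSR ⇒ vvSRR ⇒ vvyRR ⇒ vvyyR ⇒ vvyyyR ⇒ vvyyyy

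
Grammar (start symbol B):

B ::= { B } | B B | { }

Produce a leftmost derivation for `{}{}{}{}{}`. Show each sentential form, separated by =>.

B=>BB=>BBB=>BBBB=>BBBBB=>{}BBBB=>{}{}BBB=>{}{}{}BB=>{}{}{}{}B=>{}{}{}{}{}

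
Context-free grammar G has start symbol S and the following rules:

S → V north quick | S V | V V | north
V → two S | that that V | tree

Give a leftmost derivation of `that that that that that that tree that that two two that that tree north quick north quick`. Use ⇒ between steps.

S ⇒ V V   [S → V V]
V V ⇒ that that V V   [V → that that V]
that that V V ⇒ that that that that V V   [V → that that V]
that that that that V V ⇒ that that that that that that V V   [V → that that V]
that that that that that that V V ⇒ that that that that that that tree V   [V → tree]
that that that that that that tree V ⇒ that that that that that that tree that that V   [V → that that V]
that that that that that that tree that that V ⇒ that that that that that that tree that that two S   [V → two S]
that that that that that that tree that that two S ⇒ that that that that that that tree that that two V north quick   [S → V north quick]
that that that that that that tree that that two V north quick ⇒ that that that that that that tree that that two two S north quick   [V → two S]
that that that that that that tree that that two two S north quick ⇒ that that that that that that tree that that two two V north quick north quick   [S → V north quick]
that that that that that that tree that that two two V north quick north quick ⇒ that that that that that that tree that that two two that that V north quick north quick   [V → that that V]
that that that that that that tree that that two two that that V north quick north quick ⇒ that that that that that that tree that that two two that that tree north quick north quick   [V → tree]

S ⇒ V V ⇒ that that V V ⇒ that that that that V V ⇒ that that that that that that V V ⇒ that that that that that that tree V ⇒ that that that that that that tree that that V ⇒ that that that that that that tree that that two S ⇒ that that that that that that tree that that two V north quick ⇒ that that that that that that tree that that two two S north quick ⇒ that that that that that that tree that that two two V north quick north quick ⇒ that that that that that that tree that that two two that that V north quick north quick ⇒ that that that that that that tree that that two two that that tree north quick north quick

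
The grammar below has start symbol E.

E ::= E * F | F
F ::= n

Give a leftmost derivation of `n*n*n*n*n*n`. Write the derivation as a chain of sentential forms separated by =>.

E=>E*F=>E*F*F=>E*F*F*F=>E*F*F*F*F=>E*F*F*F*F*F=>F*F*F*F*F*F=>n*F*F*F*F*F=>n*n*F*F*F*F=>n*n*n*F*F*F=>n*n*n*n*F*F=>n*n*n*n*n*F=>n*n*n*n*n*n

E => E*F   [E ::= E * F]
E*F => E*F*F   [E ::= E * F]
E*F*F => E*F*F*F   [E ::= E * F]
E*F*F*F => E*F*F*F*F   [E ::= E * F]
E*F*F*F*F => E*F*F*F*F*F   [E ::= E * F]
E*F*F*F*F*F => F*F*F*F*F*F   [E ::= F]
F*F*F*F*F*F => n*F*F*F*F*F   [F ::= n]
n*F*F*F*F*F => n*n*F*F*F*F   [F ::= n]
n*n*F*F*F*F => n*n*n*F*F*F   [F ::= n]
n*n*n*F*F*F => n*n*n*n*F*F   [F ::= n]
n*n*n*n*F*F => n*n*n*n*n*F   [F ::= n]
n*n*n*n*n*F => n*n*n*n*n*n   [F ::= n]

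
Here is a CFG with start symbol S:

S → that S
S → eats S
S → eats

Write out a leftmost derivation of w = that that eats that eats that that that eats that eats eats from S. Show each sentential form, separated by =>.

S => that S   [S → that S]
that S => that that S   [S → that S]
that that S => that that eats S   [S → eats S]
that that eats S => that that eats that S   [S → that S]
that that eats that S => that that eats that eats S   [S → eats S]
that that eats that eats S => that that eats that eats that S   [S → that S]
that that eats that eats that S => that that eats that eats that that S   [S → that S]
that that eats that eats that that S => that that eats that eats that that that S   [S → that S]
that that eats that eats that that that S => that that eats that eats that that that eats S   [S → eats S]
that that eats that eats that that that eats S => that that eats that eats that that that eats that S   [S → that S]
that that eats that eats that that that eats that S => that that eats that eats that that that eats that eats S   [S → eats S]
that that eats that eats that that that eats that eats S => that that eats that eats that that that eats that eats eats   [S → eats]

S => that S => that that S => that that eats S => that that eats that S => that that eats that eats S => that that eats that eats that S => that that eats that eats that that S => that that eats that eats that that that S => that that eats that eats that that that eats S => that that eats that eats that that that eats that S => that that eats that eats that that that eats that eats S => that that eats that eats that that that eats that eats eats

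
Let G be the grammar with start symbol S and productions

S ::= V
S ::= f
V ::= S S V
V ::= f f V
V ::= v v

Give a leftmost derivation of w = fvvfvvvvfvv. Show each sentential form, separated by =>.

S => V   [S ::= V]
V => SSV   [V ::= S S V]
SSV => VSV   [S ::= V]
VSV => SSVSV   [V ::= S S V]
SSVSV => fSVSV   [S ::= f]
fSVSV => fVVSV   [S ::= V]
fVVSV => fSSVVSV   [V ::= S S V]
fSSVVSV => fVSVVSV   [S ::= V]
fVSVVSV => fvvSVVSV   [V ::= v v]
fvvSVVSV => fvvfVVSV   [S ::= f]
fvvfVVSV => fvvfvvVSV   [V ::= v v]
fvvfvvVSV => fvvfvvvvSV   [V ::= v v]
fvvfvvvvSV => fvvfvvvvfV   [S ::= f]
fvvfvvvvfV => fvvfvvvvfvv   [V ::= v v]

S => V => SSV => VSV => SSVSV => fSVSV => fVVSV => fSSVVSV => fVSVVSV => fvvSVVSV => fvvfVVSV => fvvfvvVSV => fvvfvvvvSV => fvvfvvvvfV => fvvfvvvvfvv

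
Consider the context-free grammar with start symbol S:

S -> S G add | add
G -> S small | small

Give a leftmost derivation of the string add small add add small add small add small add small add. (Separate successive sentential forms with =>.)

S => S G add => S G add G add => S G add G add G add => S G add G add G add G add => S G add G add G add G add G add => add G add G add G add G add G add => add small add G add G add G add G add => add small add S small add G add G add G add => add small add add small add G add G add G add => add small add add small add small add G add G add => add small add add small add small add small add G add => add small add add small add small add small add small add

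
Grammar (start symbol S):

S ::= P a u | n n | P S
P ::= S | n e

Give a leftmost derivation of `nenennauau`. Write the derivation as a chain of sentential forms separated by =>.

S => Pau => Sau => Pauau => Sauau => PSauau => neSauau => nePSauau => neneSauau => nenennauau

S => Pau   [S ::= P a u]
Pau => Sau   [P ::= S]
Sau => Pauau   [S ::= P a u]
Pauau => Sauau   [P ::= S]
Sauau => PSauau   [S ::= P S]
PSauau => neSauau   [P ::= n e]
neSauau => nePSauau   [S ::= P S]
nePSauau => neneSauau   [P ::= n e]
neneSauau => nenennauau   [S ::= n n]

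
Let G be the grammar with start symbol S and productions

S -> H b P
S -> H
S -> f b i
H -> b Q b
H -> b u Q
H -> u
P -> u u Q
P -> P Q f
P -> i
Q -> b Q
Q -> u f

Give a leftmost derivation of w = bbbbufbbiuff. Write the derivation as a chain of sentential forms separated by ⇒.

S⇒HbP⇒bQbbP⇒bbQbbP⇒bbbQbbP⇒bbbbQbbP⇒bbbbufbbP⇒bbbbufbbPQf⇒bbbbufbbiQf⇒bbbbufbbiuff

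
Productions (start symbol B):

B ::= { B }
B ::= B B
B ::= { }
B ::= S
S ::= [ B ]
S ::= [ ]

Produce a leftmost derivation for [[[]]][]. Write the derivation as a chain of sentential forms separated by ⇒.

B ⇒ BB   [B ::= B B]
BB ⇒ SB   [B ::= S]
SB ⇒ [B]B   [S ::= [ B ]]
[B]B ⇒ [S]B   [B ::= S]
[S]B ⇒ [[B]]B   [S ::= [ B ]]
[[B]]B ⇒ [[S]]B   [B ::= S]
[[S]]B ⇒ [[[]]]B   [S ::= [ ]]
[[[]]]B ⇒ [[[]]]S   [B ::= S]
[[[]]]S ⇒ [[[]]][]   [S ::= [ ]]

B ⇒ BB ⇒ SB ⇒ [B]B ⇒ [S]B ⇒ [[B]]B ⇒ [[S]]B ⇒ [[[]]]B ⇒ [[[]]]S ⇒ [[[]]][]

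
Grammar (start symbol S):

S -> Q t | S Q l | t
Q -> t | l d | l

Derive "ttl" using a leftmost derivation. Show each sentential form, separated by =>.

S=>SQl=>tQl=>ttl

S => SQl   [S -> S Q l]
SQl => tQl   [S -> t]
tQl => ttl   [Q -> t]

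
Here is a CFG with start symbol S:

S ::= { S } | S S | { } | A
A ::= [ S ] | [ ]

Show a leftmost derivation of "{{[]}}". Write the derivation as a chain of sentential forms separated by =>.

S=>{S}=>{{S}}=>{{A}}=>{{[]}}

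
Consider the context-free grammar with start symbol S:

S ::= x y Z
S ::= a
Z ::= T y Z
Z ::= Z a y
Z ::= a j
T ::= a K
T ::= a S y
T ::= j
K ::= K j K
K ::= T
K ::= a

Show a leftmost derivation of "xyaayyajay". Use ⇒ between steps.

S ⇒ xyZ ⇒ xyZay ⇒ xyTyZay ⇒ xyaSyyZay ⇒ xyaayyZay ⇒ xyaayyajay

S ⇒ xyZ   [S ::= x y Z]
xyZ ⇒ xyZay   [Z ::= Z a y]
xyZay ⇒ xyTyZay   [Z ::= T y Z]
xyTyZay ⇒ xyaSyyZay   [T ::= a S y]
xyaSyyZay ⇒ xyaayyZay   [S ::= a]
xyaayyZay ⇒ xyaayyajay   [Z ::= a j]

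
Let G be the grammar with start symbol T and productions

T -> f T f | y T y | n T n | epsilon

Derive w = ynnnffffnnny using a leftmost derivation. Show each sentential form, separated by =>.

T => yTy => ynTny => ynnTnny => ynnnTnnny => ynnnfTfnnny => ynnnffTffnnny => ynnnffffnnny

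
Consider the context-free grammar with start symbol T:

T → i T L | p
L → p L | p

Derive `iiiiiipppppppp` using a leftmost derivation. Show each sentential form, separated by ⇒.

T ⇒ iTL   [T → i T L]
iTL ⇒ iiTLL   [T → i T L]
iiTLL ⇒ iiiTLLL   [T → i T L]
iiiTLLL ⇒ iiiiTLLLL   [T → i T L]
iiiiTLLLL ⇒ iiiiiTLLLLL   [T → i T L]
iiiiiTLLLLL ⇒ iiiiiiTLLLLLL   [T → i T L]
iiiiiiTLLLLLL ⇒ iiiiiipLLLLLL   [T → p]
iiiiiipLLLLLL ⇒ iiiiiippLLLLLL   [L → p L]
iiiiiippLLLLLL ⇒ iiiiiipppLLLLL   [L → p]
iiiiiipppLLLLL ⇒ iiiiiippppLLLL   [L → p]
iiiiiippppLLLL ⇒ iiiiiipppppLLL   [L → p]
iiiiiipppppLLL ⇒ iiiiiippppppLL   [L → p]
iiiiiippppppLL ⇒ iiiiiipppppppL   [L → p]
iiiiiipppppppL ⇒ iiiiiipppppppp   [L → p]

T⇒iTL⇒iiTLL⇒iiiTLLL⇒iiiiTLLLL⇒iiiiiTLLLLL⇒iiiiiiTLLLLLL⇒iiiiiipLLLLLL⇒iiiiiippLLLLLL⇒iiiiiipppLLLLL⇒iiiiiippppLLLL⇒iiiiiipppppLLL⇒iiiiiippppppLL⇒iiiiiipppppppL⇒iiiiiipppppppp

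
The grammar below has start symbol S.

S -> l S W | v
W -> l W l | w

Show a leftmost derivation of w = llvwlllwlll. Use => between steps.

S=>lSW=>llSWW=>llvWW=>llvwW=>llvwlWl=>llvwllWll=>llvwlllWlll=>llvwlllwlll

S => lSW   [S -> l S W]
lSW => llSWW   [S -> l S W]
llSWW => llvWW   [S -> v]
llvWW => llvwW   [W -> w]
llvwW => llvwlWl   [W -> l W l]
llvwlWl => llvwllWll   [W -> l W l]
llvwllWll => llvwlllWlll   [W -> l W l]
llvwlllWlll => llvwlllwlll   [W -> w]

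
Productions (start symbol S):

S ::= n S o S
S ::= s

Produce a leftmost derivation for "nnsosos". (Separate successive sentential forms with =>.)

S => nSoS => nnSoSoS => nnsoSoS => nnsosoS => nnsosos

S => nSoS   [S ::= n S o S]
nSoS => nnSoSoS   [S ::= n S o S]
nnSoSoS => nnsoSoS   [S ::= s]
nnsoSoS => nnsosoS   [S ::= s]
nnsosoS => nnsosos   [S ::= s]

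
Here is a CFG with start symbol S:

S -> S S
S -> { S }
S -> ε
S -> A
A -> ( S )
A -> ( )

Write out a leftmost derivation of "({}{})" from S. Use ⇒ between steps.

S ⇒ A   [S -> A]
A ⇒ (S)   [A -> ( S )]
(S) ⇒ (SS)   [S -> S S]
(SS) ⇒ ({S}S)   [S -> { S }]
({S}S) ⇒ ({}S)   [S -> ε]
({}S) ⇒ ({}{S})   [S -> { S }]
({}{S}) ⇒ ({}{})   [S -> ε]

S ⇒ A ⇒ (S) ⇒ (SS) ⇒ ({S}S) ⇒ ({}S) ⇒ ({}{S}) ⇒ ({}{})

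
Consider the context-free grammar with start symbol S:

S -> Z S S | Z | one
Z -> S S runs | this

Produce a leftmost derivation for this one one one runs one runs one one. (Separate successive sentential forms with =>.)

S => Z S S => S S runs S S => Z S runs S S => S S runs S runs S S => Z S S S runs S runs S S => this S S S runs S runs S S => this one S S runs S runs S S => this one one S runs S runs S S => this one one one runs S runs S S => this one one one runs one runs S S => this one one one runs one runs one S => this one one one runs one runs one one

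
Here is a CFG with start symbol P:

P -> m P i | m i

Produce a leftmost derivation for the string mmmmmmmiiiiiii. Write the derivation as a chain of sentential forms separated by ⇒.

P ⇒ mPi ⇒ mmPii ⇒ mmmPiii ⇒ mmmmPiiii ⇒ mmmmmPiiiii ⇒ mmmmmmPiiiiii ⇒ mmmmmmmiiiiiii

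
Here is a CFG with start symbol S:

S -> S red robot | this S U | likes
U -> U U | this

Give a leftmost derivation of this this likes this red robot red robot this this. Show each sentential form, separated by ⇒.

S ⇒ this S U ⇒ this S red robot U ⇒ this S red robot red robot U ⇒ this this S U red robot red robot U ⇒ this this likes U red robot red robot U ⇒ this this likes this red robot red robot U ⇒ this this likes this red robot red robot U U ⇒ this this likes this red robot red robot this U ⇒ this this likes this red robot red robot this this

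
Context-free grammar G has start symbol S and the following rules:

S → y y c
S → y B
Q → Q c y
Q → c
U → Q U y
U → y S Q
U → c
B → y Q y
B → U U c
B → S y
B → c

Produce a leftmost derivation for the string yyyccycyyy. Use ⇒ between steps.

S ⇒ yB ⇒ ySy ⇒ yyBy ⇒ yyyQyy ⇒ yyyQcyyy ⇒ yyyQcycyyy ⇒ yyyccycyyy

S ⇒ yB   [S → y B]
yB ⇒ ySy   [B → S y]
ySy ⇒ yyBy   [S → y B]
yyBy ⇒ yyyQyy   [B → y Q y]
yyyQyy ⇒ yyyQcyyy   [Q → Q c y]
yyyQcyyy ⇒ yyyQcycyyy   [Q → Q c y]
yyyQcycyyy ⇒ yyyccycyyy   [Q → c]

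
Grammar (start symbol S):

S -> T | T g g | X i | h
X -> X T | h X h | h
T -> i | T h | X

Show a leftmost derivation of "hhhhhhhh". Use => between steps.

S=>T=>X=>hXh=>hXTh=>hhXhTh=>hhhhTh=>hhhhXh=>hhhhhXhh=>hhhhhhhh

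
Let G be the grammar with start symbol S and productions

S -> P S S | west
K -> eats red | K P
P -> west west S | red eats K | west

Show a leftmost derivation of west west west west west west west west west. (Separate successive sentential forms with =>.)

S => P S S => west west S S S => west west P S S S S => west west west west S S S S S => west west west west west S S S S => west west west west west west S S S => west west west west west west west S S => west west west west west west west west S => west west west west west west west west west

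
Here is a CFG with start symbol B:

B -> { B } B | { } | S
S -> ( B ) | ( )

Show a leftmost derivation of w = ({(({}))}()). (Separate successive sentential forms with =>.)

B => S   [B -> S]
S => (B)   [S -> ( B )]
(B) => ({B}B)   [B -> { B } B]
({B}B) => ({S}B)   [B -> S]
({S}B) => ({(B)}B)   [S -> ( B )]
({(B)}B) => ({(S)}B)   [B -> S]
({(S)}B) => ({((B))}B)   [S -> ( B )]
({((B))}B) => ({(({}))}B)   [B -> { }]
({(({}))}B) => ({(({}))}S)   [B -> S]
({(({}))}S) => ({(({}))}())   [S -> ( )]

B => S => (B) => ({B}B) => ({S}B) => ({(B)}B) => ({(S)}B) => ({((B))}B) => ({(({}))}B) => ({(({}))}S) => ({(({}))}())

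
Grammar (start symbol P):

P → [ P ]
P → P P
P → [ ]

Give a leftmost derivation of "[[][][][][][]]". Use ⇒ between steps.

P⇒[P]⇒[PP]⇒[PPP]⇒[[]PP]⇒[[][]P]⇒[[][]PP]⇒[[][]PPP]⇒[[][]PPPP]⇒[[][][]PPP]⇒[[][][][]PP]⇒[[][][][][]P]⇒[[][][][][][]]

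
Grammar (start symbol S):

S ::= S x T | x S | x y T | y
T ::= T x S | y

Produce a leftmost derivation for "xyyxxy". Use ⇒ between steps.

S ⇒ xyT   [S ::= x y T]
xyT ⇒ xyTxS   [T ::= T x S]
xyTxS ⇒ xyyxS   [T ::= y]
xyyxS ⇒ xyyxxS   [S ::= x S]
xyyxxS ⇒ xyyxxy   [S ::= y]

S⇒xyT⇒xyTxS⇒xyyxS⇒xyyxxS⇒xyyxxy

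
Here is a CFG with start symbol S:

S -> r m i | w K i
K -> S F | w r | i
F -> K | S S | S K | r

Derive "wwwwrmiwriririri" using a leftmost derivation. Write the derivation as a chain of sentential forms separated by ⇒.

S⇒wKi⇒wSFi⇒wwKiFi⇒wwSFiFi⇒wwwKiFiFi⇒wwwSFiFiFi⇒wwwwKiFiFiFi⇒wwwwSFiFiFiFi⇒wwwwrmiFiFiFiFi⇒wwwwrmiKiFiFiFi⇒wwwwrmiwriFiFiFi⇒wwwwrmiwririFiFi⇒wwwwrmiwriririFi⇒wwwwrmiwriririri

S ⇒ wKi   [S -> w K i]
wKi ⇒ wSFi   [K -> S F]
wSFi ⇒ wwKiFi   [S -> w K i]
wwKiFi ⇒ wwSFiFi   [K -> S F]
wwSFiFi ⇒ wwwKiFiFi   [S -> w K i]
wwwKiFiFi ⇒ wwwSFiFiFi   [K -> S F]
wwwSFiFiFi ⇒ wwwwKiFiFiFi   [S -> w K i]
wwwwKiFiFiFi ⇒ wwwwSFiFiFiFi   [K -> S F]
wwwwSFiFiFiFi ⇒ wwwwrmiFiFiFiFi   [S -> r m i]
wwwwrmiFiFiFiFi ⇒ wwwwrmiKiFiFiFi   [F -> K]
wwwwrmiKiFiFiFi ⇒ wwwwrmiwriFiFiFi   [K -> w r]
wwwwrmiwriFiFiFi ⇒ wwwwrmiwririFiFi   [F -> r]
wwwwrmiwririFiFi ⇒ wwwwrmiwriririFi   [F -> r]
wwwwrmiwriririFi ⇒ wwwwrmiwriririri   [F -> r]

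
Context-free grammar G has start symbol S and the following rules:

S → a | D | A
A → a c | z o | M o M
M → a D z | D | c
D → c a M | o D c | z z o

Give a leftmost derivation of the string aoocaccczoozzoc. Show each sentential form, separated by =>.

S => A => MoM => aDzoM => aoDczoM => aooDcczoM => aoocaMcczoM => aoocaccczoM => aoocaccczoD => aoocaccczooDc => aoocaccczoozzoc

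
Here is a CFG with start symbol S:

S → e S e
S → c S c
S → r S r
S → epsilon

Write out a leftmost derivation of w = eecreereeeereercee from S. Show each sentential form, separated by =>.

S => eSe   [S → e S e]
eSe => eeSee   [S → e S e]
eeSee => eecScee   [S → c S c]
eecScee => eecrSrcee   [S → r S r]
eecrSrcee => eecreSercee   [S → e S e]
eecreSercee => eecreeSeercee   [S → e S e]
eecreeSeercee => eecreerSreercee   [S → r S r]
eecreerSreercee => eecreereSereercee   [S → e S e]
eecreereSereercee => eecreereeSeereercee   [S → e S e]
eecreereeSeereercee => eecreereeeereercee   [S → epsilon]

S => eSe => eeSee => eecScee => eecrSrcee => eecreSercee => eecreeSeercee => eecreerSreercee => eecreereSereercee => eecreereeSeereercee => eecreereeeereercee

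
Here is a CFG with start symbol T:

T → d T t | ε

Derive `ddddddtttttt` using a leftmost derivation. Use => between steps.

T => dTt => ddTtt => dddTttt => ddddTtttt => dddddTttttt => ddddddTtttttt => ddddddtttttt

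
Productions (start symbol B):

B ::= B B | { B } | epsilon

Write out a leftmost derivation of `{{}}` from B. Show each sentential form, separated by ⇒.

B ⇒ BB   [B ::= B B]
BB ⇒ BBB   [B ::= B B]
BBB ⇒ BBBB   [B ::= B B]
BBBB ⇒ {B}BBB   [B ::= { B }]
{B}BBB ⇒ {{B}}BBB   [B ::= { B }]
{{B}}BBB ⇒ {{}}BBB   [B ::= epsilon]
{{}}BBB ⇒ {{}}BB   [B ::= epsilon]
{{}}BB ⇒ {{}}B   [B ::= epsilon]
{{}}B ⇒ {{}}   [B ::= epsilon]

B⇒BB⇒BBB⇒BBBB⇒{B}BBB⇒{{B}}BBB⇒{{}}BBB⇒{{}}BB⇒{{}}B⇒{{}}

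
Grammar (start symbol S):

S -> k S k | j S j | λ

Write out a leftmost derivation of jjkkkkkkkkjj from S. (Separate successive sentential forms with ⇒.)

S⇒jSj⇒jjSjj⇒jjkSkjj⇒jjkkSkkjj⇒jjkkkSkkkjj⇒jjkkkkSkkkkjj⇒jjkkkkkkkkjj

S ⇒ jSj   [S -> j S j]
jSj ⇒ jjSjj   [S -> j S j]
jjSjj ⇒ jjkSkjj   [S -> k S k]
jjkSkjj ⇒ jjkkSkkjj   [S -> k S k]
jjkkSkkjj ⇒ jjkkkSkkkjj   [S -> k S k]
jjkkkSkkkjj ⇒ jjkkkkSkkkkjj   [S -> k S k]
jjkkkkSkkkkjj ⇒ jjkkkkkkkkjj   [S -> λ]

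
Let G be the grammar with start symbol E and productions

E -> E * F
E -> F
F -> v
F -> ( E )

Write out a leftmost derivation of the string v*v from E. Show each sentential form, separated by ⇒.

E⇒E*F⇒F*F⇒v*F⇒v*v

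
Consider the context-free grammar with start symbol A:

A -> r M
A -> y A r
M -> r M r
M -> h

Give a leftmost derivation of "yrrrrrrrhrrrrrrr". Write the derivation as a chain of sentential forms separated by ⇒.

A ⇒ yAr ⇒ yrMr ⇒ yrrMrr ⇒ yrrrMrrr ⇒ yrrrrMrrrr ⇒ yrrrrrMrrrrr ⇒ yrrrrrrMrrrrrr ⇒ yrrrrrrrMrrrrrrr ⇒ yrrrrrrrhrrrrrrr

A ⇒ yAr   [A -> y A r]
yAr ⇒ yrMr   [A -> r M]
yrMr ⇒ yrrMrr   [M -> r M r]
yrrMrr ⇒ yrrrMrrr   [M -> r M r]
yrrrMrrr ⇒ yrrrrMrrrr   [M -> r M r]
yrrrrMrrrr ⇒ yrrrrrMrrrrr   [M -> r M r]
yrrrrrMrrrrr ⇒ yrrrrrrMrrrrrr   [M -> r M r]
yrrrrrrMrrrrrr ⇒ yrrrrrrrMrrrrrrr   [M -> r M r]
yrrrrrrrMrrrrrrr ⇒ yrrrrrrrhrrrrrrr   [M -> h]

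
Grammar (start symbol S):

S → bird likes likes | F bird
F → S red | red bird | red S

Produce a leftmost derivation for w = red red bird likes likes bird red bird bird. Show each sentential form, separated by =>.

S => F bird   [S → F bird]
F bird => red S bird   [F → red S]
red S bird => red F bird bird   [S → F bird]
red F bird bird => red S red bird bird   [F → S red]
red S red bird bird => red F bird red bird bird   [S → F bird]
red F bird red bird bird => red red S bird red bird bird   [F → red S]
red red S bird red bird bird => red red bird likes likes bird red bird bird   [S → bird likes likes]

S => F bird => red S bird => red F bird bird => red S red bird bird => red F bird red bird bird => red red S bird red bird bird => red red bird likes likes bird red bird bird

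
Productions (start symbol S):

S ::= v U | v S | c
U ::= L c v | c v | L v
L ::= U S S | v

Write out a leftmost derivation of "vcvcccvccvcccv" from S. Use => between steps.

S => vU => vLcv => vUSScv => vLvSScv => vUSSvSScv => vLcvSSvSScv => vUSScvSSvSScv => vcvSScvSSvSScv => vcvcScvSSvSScv => vcvcccvSSvSScv => vcvcccvcSvSScv => vcvcccvccvSScv => vcvcccvccvcScv => vcvcccvccvcccv

S => vU   [S ::= v U]
vU => vLcv   [U ::= L c v]
vLcv => vUSScv   [L ::= U S S]
vUSScv => vLvSScv   [U ::= L v]
vLvSScv => vUSSvSScv   [L ::= U S S]
vUSSvSScv => vLcvSSvSScv   [U ::= L c v]
vLcvSSvSScv => vUSScvSSvSScv   [L ::= U S S]
vUSScvSSvSScv => vcvSScvSSvSScv   [U ::= c v]
vcvSScvSSvSScv => vcvcScvSSvSScv   [S ::= c]
vcvcScvSSvSScv => vcvcccvSSvSScv   [S ::= c]
vcvcccvSSvSScv => vcvcccvcSvSScv   [S ::= c]
vcvcccvcSvSScv => vcvcccvccvSScv   [S ::= c]
vcvcccvccvSScv => vcvcccvccvcScv   [S ::= c]
vcvcccvccvcScv => vcvcccvccvcccv   [S ::= c]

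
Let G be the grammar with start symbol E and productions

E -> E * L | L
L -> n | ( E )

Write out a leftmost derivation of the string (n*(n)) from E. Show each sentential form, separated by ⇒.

E ⇒ L   [E -> L]
L ⇒ (E)   [L -> ( E )]
(E) ⇒ (E*L)   [E -> E * L]
(E*L) ⇒ (L*L)   [E -> L]
(L*L) ⇒ (n*L)   [L -> n]
(n*L) ⇒ (n*(E))   [L -> ( E )]
(n*(E)) ⇒ (n*(L))   [E -> L]
(n*(L)) ⇒ (n*(n))   [L -> n]

E ⇒ L ⇒ (E) ⇒ (E*L) ⇒ (L*L) ⇒ (n*L) ⇒ (n*(E)) ⇒ (n*(L)) ⇒ (n*(n))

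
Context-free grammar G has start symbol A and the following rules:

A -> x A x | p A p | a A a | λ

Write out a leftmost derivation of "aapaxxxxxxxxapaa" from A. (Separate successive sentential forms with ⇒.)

A⇒aAa⇒aaAaa⇒aapApaa⇒aapaAapaa⇒aapaxAxapaa⇒aapaxxAxxapaa⇒aapaxxxAxxxapaa⇒aapaxxxxAxxxxapaa⇒aapaxxxxxxxxapaa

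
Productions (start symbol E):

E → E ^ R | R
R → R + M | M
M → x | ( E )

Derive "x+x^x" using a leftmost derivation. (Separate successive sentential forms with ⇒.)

E ⇒ E^R   [E → E ^ R]
E^R ⇒ R^R   [E → R]
R^R ⇒ R+M^R   [R → R + M]
R+M^R ⇒ M+M^R   [R → M]
M+M^R ⇒ x+M^R   [M → x]
x+M^R ⇒ x+x^R   [M → x]
x+x^R ⇒ x+x^M   [R → M]
x+x^M ⇒ x+x^x   [M → x]

E ⇒ E^R ⇒ R^R ⇒ R+M^R ⇒ M+M^R ⇒ x+M^R ⇒ x+x^R ⇒ x+x^M ⇒ x+x^x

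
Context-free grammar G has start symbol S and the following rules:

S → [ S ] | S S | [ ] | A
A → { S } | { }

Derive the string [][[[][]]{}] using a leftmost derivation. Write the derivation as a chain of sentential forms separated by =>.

S => SS => []S => [][S] => [][SS] => [][[S]S] => [][[SS]S] => [][[[]S]S] => [][[[][]]S] => [][[[][]]A] => [][[[][]]{}]

S => SS   [S → S S]
SS => []S   [S → [ ]]
[]S => [][S]   [S → [ S ]]
[][S] => [][SS]   [S → S S]
[][SS] => [][[S]S]   [S → [ S ]]
[][[S]S] => [][[SS]S]   [S → S S]
[][[SS]S] => [][[[]S]S]   [S → [ ]]
[][[[]S]S] => [][[[][]]S]   [S → [ ]]
[][[[][]]S] => [][[[][]]A]   [S → A]
[][[[][]]A] => [][[[][]]{}]   [A → { }]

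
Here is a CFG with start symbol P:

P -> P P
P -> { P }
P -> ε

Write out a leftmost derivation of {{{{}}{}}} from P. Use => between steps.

P => {P} => {{P}} => {{PP}} => {{PPP}} => {{PPPP}} => {{{P}PPP}} => {{{{P}}PPP}} => {{{{}}PPP}} => {{{{}}{P}PP}} => {{{{}}{}PP}} => {{{{}}{}P}} => {{{{}}{}}}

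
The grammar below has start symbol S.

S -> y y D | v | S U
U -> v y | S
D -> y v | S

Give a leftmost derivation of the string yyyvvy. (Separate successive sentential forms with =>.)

S=>SU=>yyDU=>yyyvU=>yyyvvy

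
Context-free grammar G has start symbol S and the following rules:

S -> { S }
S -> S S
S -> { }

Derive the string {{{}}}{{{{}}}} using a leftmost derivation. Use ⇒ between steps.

S ⇒ SS ⇒ {S}S ⇒ {{S}}S ⇒ {{{}}}S ⇒ {{{}}}{S} ⇒ {{{}}}{{S}} ⇒ {{{}}}{{{S}}} ⇒ {{{}}}{{{{}}}}

S ⇒ SS   [S -> S S]
SS ⇒ {S}S   [S -> { S }]
{S}S ⇒ {{S}}S   [S -> { S }]
{{S}}S ⇒ {{{}}}S   [S -> { }]
{{{}}}S ⇒ {{{}}}{S}   [S -> { S }]
{{{}}}{S} ⇒ {{{}}}{{S}}   [S -> { S }]
{{{}}}{{S}} ⇒ {{{}}}{{{S}}}   [S -> { S }]
{{{}}}{{{S}}} ⇒ {{{}}}{{{{}}}}   [S -> { }]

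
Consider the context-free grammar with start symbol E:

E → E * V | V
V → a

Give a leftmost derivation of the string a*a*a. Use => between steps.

E => E*V => E*V*V => V*V*V => a*V*V => a*a*V => a*a*a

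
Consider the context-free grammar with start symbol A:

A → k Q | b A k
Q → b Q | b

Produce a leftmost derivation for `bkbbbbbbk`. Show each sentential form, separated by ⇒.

A ⇒ bAk   [A → b A k]
bAk ⇒ bkQk   [A → k Q]
bkQk ⇒ bkbQk   [Q → b Q]
bkbQk ⇒ bkbbQk   [Q → b Q]
bkbbQk ⇒ bkbbbQk   [Q → b Q]
bkbbbQk ⇒ bkbbbbQk   [Q → b Q]
bkbbbbQk ⇒ bkbbbbbQk   [Q → b Q]
bkbbbbbQk ⇒ bkbbbbbbk   [Q → b]

A⇒bAk⇒bkQk⇒bkbQk⇒bkbbQk⇒bkbbbQk⇒bkbbbbQk⇒bkbbbbbQk⇒bkbbbbbbk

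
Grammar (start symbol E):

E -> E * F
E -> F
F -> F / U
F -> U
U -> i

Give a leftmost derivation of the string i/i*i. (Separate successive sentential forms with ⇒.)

E ⇒ E*F ⇒ F*F ⇒ F/U*F ⇒ U/U*F ⇒ i/U*F ⇒ i/i*F ⇒ i/i*U ⇒ i/i*i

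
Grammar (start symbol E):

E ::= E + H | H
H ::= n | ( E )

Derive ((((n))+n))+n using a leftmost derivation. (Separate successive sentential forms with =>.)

E => E+H   [E ::= E + H]
E+H => H+H   [E ::= H]
H+H => (E)+H   [H ::= ( E )]
(E)+H => (H)+H   [E ::= H]
(H)+H => ((E))+H   [H ::= ( E )]
((E))+H => ((E+H))+H   [E ::= E + H]
((E+H))+H => ((H+H))+H   [E ::= H]
((H+H))+H => (((E)+H))+H   [H ::= ( E )]
(((E)+H))+H => (((H)+H))+H   [E ::= H]
(((H)+H))+H => ((((E))+H))+H   [H ::= ( E )]
((((E))+H))+H => ((((H))+H))+H   [E ::= H]
((((H))+H))+H => ((((n))+H))+H   [H ::= n]
((((n))+H))+H => ((((n))+n))+H   [H ::= n]
((((n))+n))+H => ((((n))+n))+n   [H ::= n]

E => E+H => H+H => (E)+H => (H)+H => ((E))+H => ((E+H))+H => ((H+H))+H => (((E)+H))+H => (((H)+H))+H => ((((E))+H))+H => ((((H))+H))+H => ((((n))+H))+H => ((((n))+n))+H => ((((n))+n))+n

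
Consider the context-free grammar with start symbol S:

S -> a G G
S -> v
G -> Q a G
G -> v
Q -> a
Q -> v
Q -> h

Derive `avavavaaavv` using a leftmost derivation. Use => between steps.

S => aGG   [S -> a G G]
aGG => aQaGG   [G -> Q a G]
aQaGG => avaGG   [Q -> v]
avaGG => avaQaGG   [G -> Q a G]
avaQaGG => avavaGG   [Q -> v]
avavaGG => avavaQaGG   [G -> Q a G]
avavaQaGG => avavavaGG   [Q -> v]
avavavaGG => avavavaQaGG   [G -> Q a G]
avavavaQaGG => avavavaaaGG   [Q -> a]
avavavaaaGG => avavavaaavG   [G -> v]
avavavaaavG => avavavaaavv   [G -> v]

S => aGG => aQaGG => avaGG => avaQaGG => avavaGG => avavaQaGG => avavavaGG => avavavaQaGG => avavavaaaGG => avavavaaavG => avavavaaavv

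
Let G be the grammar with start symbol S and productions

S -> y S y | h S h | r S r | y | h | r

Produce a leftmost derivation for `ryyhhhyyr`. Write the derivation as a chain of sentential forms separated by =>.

S => rSr => rySyr => ryySyyr => ryyhShyyr => ryyhhhyyr

S => rSr   [S -> r S r]
rSr => rySyr   [S -> y S y]
rySyr => ryySyyr   [S -> y S y]
ryySyyr => ryyhShyyr   [S -> h S h]
ryyhShyyr => ryyhhhyyr   [S -> h]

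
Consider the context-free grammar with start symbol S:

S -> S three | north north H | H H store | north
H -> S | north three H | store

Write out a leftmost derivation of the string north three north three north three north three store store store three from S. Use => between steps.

S => S three   [S -> S three]
S three => H H store three   [S -> H H store]
H H store three => north three H H store three   [H -> north three H]
north three H H store three => north three north three H H store three   [H -> north three H]
north three north three H H store three => north three north three north three H H store three   [H -> north three H]
north three north three north three H H store three => north three north three north three north three H H store three   [H -> north three H]
north three north three north three north three H H store three => north three north three north three north three store H store three   [H -> store]
north three north three north three north three store H store three => north three north three north three north three store store store three   [H -> store]

S => S three => H H store three => north three H H store three => north three north three H H store three => north three north three north three H H store three => north three north three north three north three H H store three => north three north three north three north three store H store three => north three north three north three north three store store store three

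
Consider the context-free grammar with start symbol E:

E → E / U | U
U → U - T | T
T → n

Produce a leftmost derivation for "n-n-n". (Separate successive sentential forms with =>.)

E => U   [E → U]
U => U-T   [U → U - T]
U-T => U-T-T   [U → U - T]
U-T-T => T-T-T   [U → T]
T-T-T => n-T-T   [T → n]
n-T-T => n-n-T   [T → n]
n-n-T => n-n-n   [T → n]

E=>U=>U-T=>U-T-T=>T-T-T=>n-T-T=>n-n-T=>n-n-n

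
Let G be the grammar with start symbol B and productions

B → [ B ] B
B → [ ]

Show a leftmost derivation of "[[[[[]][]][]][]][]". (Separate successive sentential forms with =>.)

B => [B]B   [B → [ B ] B]
[B]B => [[B]B]B   [B → [ B ] B]
[[B]B]B => [[[B]B]B]B   [B → [ B ] B]
[[[B]B]B]B => [[[[B]B]B]B]B   [B → [ B ] B]
[[[[B]B]B]B]B => [[[[[]]B]B]B]B   [B → [ ]]
[[[[[]]B]B]B]B => [[[[[]][]]B]B]B   [B → [ ]]
[[[[[]][]]B]B]B => [[[[[]][]][]]B]B   [B → [ ]]
[[[[[]][]][]]B]B => [[[[[]][]][]][]]B   [B → [ ]]
[[[[[]][]][]][]]B => [[[[[]][]][]][]][]   [B → [ ]]

B => [B]B => [[B]B]B => [[[B]B]B]B => [[[[B]B]B]B]B => [[[[[]]B]B]B]B => [[[[[]][]]B]B]B => [[[[[]][]][]]B]B => [[[[[]][]][]][]]B => [[[[[]][]][]][]][]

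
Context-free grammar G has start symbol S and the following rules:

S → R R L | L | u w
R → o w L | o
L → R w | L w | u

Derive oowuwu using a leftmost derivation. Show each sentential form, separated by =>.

S => RRL   [S → R R L]
RRL => oRL   [R → o]
oRL => oowLL   [R → o w L]
oowLL => oowLwL   [L → L w]
oowLwL => oowuwL   [L → u]
oowuwL => oowuwu   [L → u]

S=>RRL=>oRL=>oowLL=>oowLwL=>oowuwL=>oowuwu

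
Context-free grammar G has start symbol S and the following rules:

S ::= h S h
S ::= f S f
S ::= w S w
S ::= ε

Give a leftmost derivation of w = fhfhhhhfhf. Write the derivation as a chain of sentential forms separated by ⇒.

S⇒fSf⇒fhShf⇒fhfSfhf⇒fhfhShfhf⇒fhfhhShhfhf⇒fhfhhhhfhf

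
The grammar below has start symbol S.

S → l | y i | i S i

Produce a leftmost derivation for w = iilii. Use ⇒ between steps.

S ⇒ iSi ⇒ iiSii ⇒ iilii

S ⇒ iSi   [S → i S i]
iSi ⇒ iiSii   [S → i S i]
iiSii ⇒ iilii   [S → l]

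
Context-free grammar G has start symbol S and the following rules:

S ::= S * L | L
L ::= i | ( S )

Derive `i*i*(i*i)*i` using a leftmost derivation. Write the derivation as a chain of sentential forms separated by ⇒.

S ⇒ S*L   [S ::= S * L]
S*L ⇒ S*L*L   [S ::= S * L]
S*L*L ⇒ S*L*L*L   [S ::= S * L]
S*L*L*L ⇒ L*L*L*L   [S ::= L]
L*L*L*L ⇒ i*L*L*L   [L ::= i]
i*L*L*L ⇒ i*i*L*L   [L ::= i]
i*i*L*L ⇒ i*i*(S)*L   [L ::= ( S )]
i*i*(S)*L ⇒ i*i*(S*L)*L   [S ::= S * L]
i*i*(S*L)*L ⇒ i*i*(L*L)*L   [S ::= L]
i*i*(L*L)*L ⇒ i*i*(i*L)*L   [L ::= i]
i*i*(i*L)*L ⇒ i*i*(i*i)*L   [L ::= i]
i*i*(i*i)*L ⇒ i*i*(i*i)*i   [L ::= i]

S⇒S*L⇒S*L*L⇒S*L*L*L⇒L*L*L*L⇒i*L*L*L⇒i*i*L*L⇒i*i*(S)*L⇒i*i*(S*L)*L⇒i*i*(L*L)*L⇒i*i*(i*L)*L⇒i*i*(i*i)*L⇒i*i*(i*i)*i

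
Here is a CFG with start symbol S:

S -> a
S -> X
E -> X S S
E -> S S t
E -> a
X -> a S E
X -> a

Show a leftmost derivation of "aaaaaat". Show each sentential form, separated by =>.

S => X => aSE => aXE => aaSEE => aaaEE => aaaaE => aaaaSSt => aaaaaSt => aaaaaat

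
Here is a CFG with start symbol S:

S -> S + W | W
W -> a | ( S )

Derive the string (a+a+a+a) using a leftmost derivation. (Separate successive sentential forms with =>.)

S => W => (S) => (S+W) => (S+W+W) => (S+W+W+W) => (W+W+W+W) => (a+W+W+W) => (a+a+W+W) => (a+a+a+W) => (a+a+a+a)

S => W   [S -> W]
W => (S)   [W -> ( S )]
(S) => (S+W)   [S -> S + W]
(S+W) => (S+W+W)   [S -> S + W]
(S+W+W) => (S+W+W+W)   [S -> S + W]
(S+W+W+W) => (W+W+W+W)   [S -> W]
(W+W+W+W) => (a+W+W+W)   [W -> a]
(a+W+W+W) => (a+a+W+W)   [W -> a]
(a+a+W+W) => (a+a+a+W)   [W -> a]
(a+a+a+W) => (a+a+a+a)   [W -> a]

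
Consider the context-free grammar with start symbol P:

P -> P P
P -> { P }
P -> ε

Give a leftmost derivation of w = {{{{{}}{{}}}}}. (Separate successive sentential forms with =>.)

P=>{P}=>{{P}}=>{{{P}}}=>{{{PP}}}=>{{{PPP}}}=>{{{{P}PP}}}=>{{{{{P}}PP}}}=>{{{{{}}PP}}}=>{{{{{}}{P}P}}}=>{{{{{}}{{P}}P}}}=>{{{{{}}{{}}P}}}=>{{{{{}}{{}}}}}

P => {P}   [P -> { P }]
{P} => {{P}}   [P -> { P }]
{{P}} => {{{P}}}   [P -> { P }]
{{{P}}} => {{{PP}}}   [P -> P P]
{{{PP}}} => {{{PPP}}}   [P -> P P]
{{{PPP}}} => {{{{P}PP}}}   [P -> { P }]
{{{{P}PP}}} => {{{{{P}}PP}}}   [P -> { P }]
{{{{{P}}PP}}} => {{{{{}}PP}}}   [P -> ε]
{{{{{}}PP}}} => {{{{{}}{P}P}}}   [P -> { P }]
{{{{{}}{P}P}}} => {{{{{}}{{P}}P}}}   [P -> { P }]
{{{{{}}{{P}}P}}} => {{{{{}}{{}}P}}}   [P -> ε]
{{{{{}}{{}}P}}} => {{{{{}}{{}}}}}   [P -> ε]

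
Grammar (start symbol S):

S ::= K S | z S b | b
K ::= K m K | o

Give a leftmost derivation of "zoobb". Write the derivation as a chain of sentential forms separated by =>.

S => zSb => zKSb => zoSb => zoKSb => zooSb => zoobb

S => zSb   [S ::= z S b]
zSb => zKSb   [S ::= K S]
zKSb => zoSb   [K ::= o]
zoSb => zoKSb   [S ::= K S]
zoKSb => zooSb   [K ::= o]
zooSb => zoobb   [S ::= b]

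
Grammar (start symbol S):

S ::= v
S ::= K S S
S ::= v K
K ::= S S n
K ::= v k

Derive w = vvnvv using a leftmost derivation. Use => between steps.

S => KSS   [S ::= K S S]
KSS => SSnSS   [K ::= S S n]
SSnSS => vSnSS   [S ::= v]
vSnSS => vvnSS   [S ::= v]
vvnSS => vvnvS   [S ::= v]
vvnvS => vvnvv   [S ::= v]

S => KSS => SSnSS => vSnSS => vvnSS => vvnvS => vvnvv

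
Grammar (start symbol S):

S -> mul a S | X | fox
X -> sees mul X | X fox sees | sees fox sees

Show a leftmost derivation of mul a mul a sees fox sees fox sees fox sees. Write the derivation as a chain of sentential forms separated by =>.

S => mul a S => mul a mul a S => mul a mul a X => mul a mul a X fox sees => mul a mul a X fox sees fox sees => mul a mul a sees fox sees fox sees fox sees

S => mul a S   [S -> mul a S]
mul a S => mul a mul a S   [S -> mul a S]
mul a mul a S => mul a mul a X   [S -> X]
mul a mul a X => mul a mul a X fox sees   [X -> X fox sees]
mul a mul a X fox sees => mul a mul a X fox sees fox sees   [X -> X fox sees]
mul a mul a X fox sees fox sees => mul a mul a sees fox sees fox sees fox sees   [X -> sees fox sees]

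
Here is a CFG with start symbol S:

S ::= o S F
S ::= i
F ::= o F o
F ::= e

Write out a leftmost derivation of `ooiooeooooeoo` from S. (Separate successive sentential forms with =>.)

S => oSF   [S ::= o S F]
oSF => ooSFF   [S ::= o S F]
ooSFF => ooiFF   [S ::= i]
ooiFF => ooioFoF   [F ::= o F o]
ooioFoF => ooiooFooF   [F ::= o F o]
ooiooFooF => ooiooeooF   [F ::= e]
ooiooeooF => ooiooeoooFo   [F ::= o F o]
ooiooeoooFo => ooiooeooooFoo   [F ::= o F o]
ooiooeooooFoo => ooiooeooooeoo   [F ::= e]

S=>oSF=>ooSFF=>ooiFF=>ooioFoF=>ooiooFooF=>ooiooeooF=>ooiooeoooFo=>ooiooeooooFoo=>ooiooeooooeoo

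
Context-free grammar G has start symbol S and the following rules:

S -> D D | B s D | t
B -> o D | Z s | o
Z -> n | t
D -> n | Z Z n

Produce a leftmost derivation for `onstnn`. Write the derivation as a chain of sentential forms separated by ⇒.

S ⇒ BsD   [S -> B s D]
BsD ⇒ oDsD   [B -> o D]
oDsD ⇒ onsD   [D -> n]
onsD ⇒ onsZZn   [D -> Z Z n]
onsZZn ⇒ onstZn   [Z -> t]
onstZn ⇒ onstnn   [Z -> n]

S⇒BsD⇒oDsD⇒onsD⇒onsZZn⇒onstZn⇒onstnn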